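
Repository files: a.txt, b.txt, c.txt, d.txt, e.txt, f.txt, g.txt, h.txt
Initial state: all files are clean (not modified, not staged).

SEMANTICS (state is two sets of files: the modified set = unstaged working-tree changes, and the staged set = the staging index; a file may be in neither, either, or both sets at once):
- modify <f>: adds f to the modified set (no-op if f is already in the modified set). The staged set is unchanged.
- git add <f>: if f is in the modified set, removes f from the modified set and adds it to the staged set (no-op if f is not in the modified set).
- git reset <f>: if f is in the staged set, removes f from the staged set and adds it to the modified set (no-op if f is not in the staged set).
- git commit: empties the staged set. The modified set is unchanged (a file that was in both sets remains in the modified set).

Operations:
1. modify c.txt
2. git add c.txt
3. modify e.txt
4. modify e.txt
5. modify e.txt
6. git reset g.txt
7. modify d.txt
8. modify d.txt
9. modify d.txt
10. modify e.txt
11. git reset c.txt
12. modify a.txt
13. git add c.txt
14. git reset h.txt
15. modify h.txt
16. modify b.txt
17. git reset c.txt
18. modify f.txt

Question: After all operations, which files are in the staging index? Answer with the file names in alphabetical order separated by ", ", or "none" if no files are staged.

Answer: none

Derivation:
After op 1 (modify c.txt): modified={c.txt} staged={none}
After op 2 (git add c.txt): modified={none} staged={c.txt}
After op 3 (modify e.txt): modified={e.txt} staged={c.txt}
After op 4 (modify e.txt): modified={e.txt} staged={c.txt}
After op 5 (modify e.txt): modified={e.txt} staged={c.txt}
After op 6 (git reset g.txt): modified={e.txt} staged={c.txt}
After op 7 (modify d.txt): modified={d.txt, e.txt} staged={c.txt}
After op 8 (modify d.txt): modified={d.txt, e.txt} staged={c.txt}
After op 9 (modify d.txt): modified={d.txt, e.txt} staged={c.txt}
After op 10 (modify e.txt): modified={d.txt, e.txt} staged={c.txt}
After op 11 (git reset c.txt): modified={c.txt, d.txt, e.txt} staged={none}
After op 12 (modify a.txt): modified={a.txt, c.txt, d.txt, e.txt} staged={none}
After op 13 (git add c.txt): modified={a.txt, d.txt, e.txt} staged={c.txt}
After op 14 (git reset h.txt): modified={a.txt, d.txt, e.txt} staged={c.txt}
After op 15 (modify h.txt): modified={a.txt, d.txt, e.txt, h.txt} staged={c.txt}
After op 16 (modify b.txt): modified={a.txt, b.txt, d.txt, e.txt, h.txt} staged={c.txt}
After op 17 (git reset c.txt): modified={a.txt, b.txt, c.txt, d.txt, e.txt, h.txt} staged={none}
After op 18 (modify f.txt): modified={a.txt, b.txt, c.txt, d.txt, e.txt, f.txt, h.txt} staged={none}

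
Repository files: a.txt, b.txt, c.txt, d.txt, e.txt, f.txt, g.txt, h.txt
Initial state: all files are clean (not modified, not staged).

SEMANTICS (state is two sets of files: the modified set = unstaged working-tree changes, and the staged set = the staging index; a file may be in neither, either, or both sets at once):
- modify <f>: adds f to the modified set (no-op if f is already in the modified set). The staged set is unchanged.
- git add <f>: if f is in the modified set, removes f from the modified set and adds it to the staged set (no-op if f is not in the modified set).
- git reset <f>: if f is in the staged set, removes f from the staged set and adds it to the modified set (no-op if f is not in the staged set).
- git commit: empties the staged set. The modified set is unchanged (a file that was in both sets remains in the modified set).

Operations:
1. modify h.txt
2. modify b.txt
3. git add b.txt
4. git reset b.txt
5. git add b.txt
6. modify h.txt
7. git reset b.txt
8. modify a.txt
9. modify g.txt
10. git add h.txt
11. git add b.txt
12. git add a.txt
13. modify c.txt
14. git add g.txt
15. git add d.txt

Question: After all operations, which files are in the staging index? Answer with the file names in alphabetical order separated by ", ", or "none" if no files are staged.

After op 1 (modify h.txt): modified={h.txt} staged={none}
After op 2 (modify b.txt): modified={b.txt, h.txt} staged={none}
After op 3 (git add b.txt): modified={h.txt} staged={b.txt}
After op 4 (git reset b.txt): modified={b.txt, h.txt} staged={none}
After op 5 (git add b.txt): modified={h.txt} staged={b.txt}
After op 6 (modify h.txt): modified={h.txt} staged={b.txt}
After op 7 (git reset b.txt): modified={b.txt, h.txt} staged={none}
After op 8 (modify a.txt): modified={a.txt, b.txt, h.txt} staged={none}
After op 9 (modify g.txt): modified={a.txt, b.txt, g.txt, h.txt} staged={none}
After op 10 (git add h.txt): modified={a.txt, b.txt, g.txt} staged={h.txt}
After op 11 (git add b.txt): modified={a.txt, g.txt} staged={b.txt, h.txt}
After op 12 (git add a.txt): modified={g.txt} staged={a.txt, b.txt, h.txt}
After op 13 (modify c.txt): modified={c.txt, g.txt} staged={a.txt, b.txt, h.txt}
After op 14 (git add g.txt): modified={c.txt} staged={a.txt, b.txt, g.txt, h.txt}
After op 15 (git add d.txt): modified={c.txt} staged={a.txt, b.txt, g.txt, h.txt}

Answer: a.txt, b.txt, g.txt, h.txt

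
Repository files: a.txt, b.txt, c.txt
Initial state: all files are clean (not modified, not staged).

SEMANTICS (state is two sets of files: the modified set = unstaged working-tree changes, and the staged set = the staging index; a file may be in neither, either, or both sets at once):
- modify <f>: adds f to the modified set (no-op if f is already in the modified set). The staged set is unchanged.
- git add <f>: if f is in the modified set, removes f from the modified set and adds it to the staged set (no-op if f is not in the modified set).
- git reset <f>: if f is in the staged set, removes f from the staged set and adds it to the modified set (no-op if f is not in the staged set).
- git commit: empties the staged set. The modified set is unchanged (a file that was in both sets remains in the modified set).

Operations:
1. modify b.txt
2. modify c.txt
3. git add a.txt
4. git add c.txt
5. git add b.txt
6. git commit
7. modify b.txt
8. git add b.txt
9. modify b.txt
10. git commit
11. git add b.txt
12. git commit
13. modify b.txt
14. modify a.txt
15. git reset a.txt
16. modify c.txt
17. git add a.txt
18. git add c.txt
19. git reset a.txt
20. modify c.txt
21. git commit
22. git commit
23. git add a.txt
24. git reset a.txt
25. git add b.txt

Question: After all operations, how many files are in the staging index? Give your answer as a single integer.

After op 1 (modify b.txt): modified={b.txt} staged={none}
After op 2 (modify c.txt): modified={b.txt, c.txt} staged={none}
After op 3 (git add a.txt): modified={b.txt, c.txt} staged={none}
After op 4 (git add c.txt): modified={b.txt} staged={c.txt}
After op 5 (git add b.txt): modified={none} staged={b.txt, c.txt}
After op 6 (git commit): modified={none} staged={none}
After op 7 (modify b.txt): modified={b.txt} staged={none}
After op 8 (git add b.txt): modified={none} staged={b.txt}
After op 9 (modify b.txt): modified={b.txt} staged={b.txt}
After op 10 (git commit): modified={b.txt} staged={none}
After op 11 (git add b.txt): modified={none} staged={b.txt}
After op 12 (git commit): modified={none} staged={none}
After op 13 (modify b.txt): modified={b.txt} staged={none}
After op 14 (modify a.txt): modified={a.txt, b.txt} staged={none}
After op 15 (git reset a.txt): modified={a.txt, b.txt} staged={none}
After op 16 (modify c.txt): modified={a.txt, b.txt, c.txt} staged={none}
After op 17 (git add a.txt): modified={b.txt, c.txt} staged={a.txt}
After op 18 (git add c.txt): modified={b.txt} staged={a.txt, c.txt}
After op 19 (git reset a.txt): modified={a.txt, b.txt} staged={c.txt}
After op 20 (modify c.txt): modified={a.txt, b.txt, c.txt} staged={c.txt}
After op 21 (git commit): modified={a.txt, b.txt, c.txt} staged={none}
After op 22 (git commit): modified={a.txt, b.txt, c.txt} staged={none}
After op 23 (git add a.txt): modified={b.txt, c.txt} staged={a.txt}
After op 24 (git reset a.txt): modified={a.txt, b.txt, c.txt} staged={none}
After op 25 (git add b.txt): modified={a.txt, c.txt} staged={b.txt}
Final staged set: {b.txt} -> count=1

Answer: 1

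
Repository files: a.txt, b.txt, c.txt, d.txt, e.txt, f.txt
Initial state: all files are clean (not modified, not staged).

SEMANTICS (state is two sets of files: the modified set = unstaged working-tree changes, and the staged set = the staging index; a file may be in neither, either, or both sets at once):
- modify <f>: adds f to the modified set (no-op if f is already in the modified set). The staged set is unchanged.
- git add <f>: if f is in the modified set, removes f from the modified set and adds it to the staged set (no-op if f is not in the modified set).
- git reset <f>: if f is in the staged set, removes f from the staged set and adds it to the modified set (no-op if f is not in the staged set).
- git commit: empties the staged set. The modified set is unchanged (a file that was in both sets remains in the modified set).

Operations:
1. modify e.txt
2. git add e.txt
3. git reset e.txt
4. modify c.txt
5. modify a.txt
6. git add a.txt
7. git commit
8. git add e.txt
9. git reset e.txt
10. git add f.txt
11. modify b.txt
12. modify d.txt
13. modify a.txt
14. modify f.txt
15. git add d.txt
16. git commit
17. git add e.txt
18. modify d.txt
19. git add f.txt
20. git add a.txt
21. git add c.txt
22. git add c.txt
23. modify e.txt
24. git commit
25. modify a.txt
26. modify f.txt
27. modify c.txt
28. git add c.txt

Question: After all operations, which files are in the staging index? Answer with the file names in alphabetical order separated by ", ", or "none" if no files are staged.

Answer: c.txt

Derivation:
After op 1 (modify e.txt): modified={e.txt} staged={none}
After op 2 (git add e.txt): modified={none} staged={e.txt}
After op 3 (git reset e.txt): modified={e.txt} staged={none}
After op 4 (modify c.txt): modified={c.txt, e.txt} staged={none}
After op 5 (modify a.txt): modified={a.txt, c.txt, e.txt} staged={none}
After op 6 (git add a.txt): modified={c.txt, e.txt} staged={a.txt}
After op 7 (git commit): modified={c.txt, e.txt} staged={none}
After op 8 (git add e.txt): modified={c.txt} staged={e.txt}
After op 9 (git reset e.txt): modified={c.txt, e.txt} staged={none}
After op 10 (git add f.txt): modified={c.txt, e.txt} staged={none}
After op 11 (modify b.txt): modified={b.txt, c.txt, e.txt} staged={none}
After op 12 (modify d.txt): modified={b.txt, c.txt, d.txt, e.txt} staged={none}
After op 13 (modify a.txt): modified={a.txt, b.txt, c.txt, d.txt, e.txt} staged={none}
After op 14 (modify f.txt): modified={a.txt, b.txt, c.txt, d.txt, e.txt, f.txt} staged={none}
After op 15 (git add d.txt): modified={a.txt, b.txt, c.txt, e.txt, f.txt} staged={d.txt}
After op 16 (git commit): modified={a.txt, b.txt, c.txt, e.txt, f.txt} staged={none}
After op 17 (git add e.txt): modified={a.txt, b.txt, c.txt, f.txt} staged={e.txt}
After op 18 (modify d.txt): modified={a.txt, b.txt, c.txt, d.txt, f.txt} staged={e.txt}
After op 19 (git add f.txt): modified={a.txt, b.txt, c.txt, d.txt} staged={e.txt, f.txt}
After op 20 (git add a.txt): modified={b.txt, c.txt, d.txt} staged={a.txt, e.txt, f.txt}
After op 21 (git add c.txt): modified={b.txt, d.txt} staged={a.txt, c.txt, e.txt, f.txt}
After op 22 (git add c.txt): modified={b.txt, d.txt} staged={a.txt, c.txt, e.txt, f.txt}
After op 23 (modify e.txt): modified={b.txt, d.txt, e.txt} staged={a.txt, c.txt, e.txt, f.txt}
After op 24 (git commit): modified={b.txt, d.txt, e.txt} staged={none}
After op 25 (modify a.txt): modified={a.txt, b.txt, d.txt, e.txt} staged={none}
After op 26 (modify f.txt): modified={a.txt, b.txt, d.txt, e.txt, f.txt} staged={none}
After op 27 (modify c.txt): modified={a.txt, b.txt, c.txt, d.txt, e.txt, f.txt} staged={none}
After op 28 (git add c.txt): modified={a.txt, b.txt, d.txt, e.txt, f.txt} staged={c.txt}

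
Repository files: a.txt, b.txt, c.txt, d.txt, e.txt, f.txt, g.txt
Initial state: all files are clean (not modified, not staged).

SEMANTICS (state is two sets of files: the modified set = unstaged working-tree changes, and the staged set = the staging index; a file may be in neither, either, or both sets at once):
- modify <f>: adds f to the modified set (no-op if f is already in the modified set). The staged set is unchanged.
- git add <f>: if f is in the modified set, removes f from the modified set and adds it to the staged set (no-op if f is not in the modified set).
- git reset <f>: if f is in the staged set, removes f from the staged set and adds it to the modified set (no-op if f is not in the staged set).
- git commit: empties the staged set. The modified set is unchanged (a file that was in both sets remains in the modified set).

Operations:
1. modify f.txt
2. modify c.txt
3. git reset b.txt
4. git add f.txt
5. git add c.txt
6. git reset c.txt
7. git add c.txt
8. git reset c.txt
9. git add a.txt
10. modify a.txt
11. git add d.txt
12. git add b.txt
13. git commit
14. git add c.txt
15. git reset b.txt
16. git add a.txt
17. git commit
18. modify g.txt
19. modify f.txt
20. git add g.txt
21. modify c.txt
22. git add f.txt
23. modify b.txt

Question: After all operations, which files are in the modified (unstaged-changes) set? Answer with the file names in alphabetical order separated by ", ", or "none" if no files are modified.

After op 1 (modify f.txt): modified={f.txt} staged={none}
After op 2 (modify c.txt): modified={c.txt, f.txt} staged={none}
After op 3 (git reset b.txt): modified={c.txt, f.txt} staged={none}
After op 4 (git add f.txt): modified={c.txt} staged={f.txt}
After op 5 (git add c.txt): modified={none} staged={c.txt, f.txt}
After op 6 (git reset c.txt): modified={c.txt} staged={f.txt}
After op 7 (git add c.txt): modified={none} staged={c.txt, f.txt}
After op 8 (git reset c.txt): modified={c.txt} staged={f.txt}
After op 9 (git add a.txt): modified={c.txt} staged={f.txt}
After op 10 (modify a.txt): modified={a.txt, c.txt} staged={f.txt}
After op 11 (git add d.txt): modified={a.txt, c.txt} staged={f.txt}
After op 12 (git add b.txt): modified={a.txt, c.txt} staged={f.txt}
After op 13 (git commit): modified={a.txt, c.txt} staged={none}
After op 14 (git add c.txt): modified={a.txt} staged={c.txt}
After op 15 (git reset b.txt): modified={a.txt} staged={c.txt}
After op 16 (git add a.txt): modified={none} staged={a.txt, c.txt}
After op 17 (git commit): modified={none} staged={none}
After op 18 (modify g.txt): modified={g.txt} staged={none}
After op 19 (modify f.txt): modified={f.txt, g.txt} staged={none}
After op 20 (git add g.txt): modified={f.txt} staged={g.txt}
After op 21 (modify c.txt): modified={c.txt, f.txt} staged={g.txt}
After op 22 (git add f.txt): modified={c.txt} staged={f.txt, g.txt}
After op 23 (modify b.txt): modified={b.txt, c.txt} staged={f.txt, g.txt}

Answer: b.txt, c.txt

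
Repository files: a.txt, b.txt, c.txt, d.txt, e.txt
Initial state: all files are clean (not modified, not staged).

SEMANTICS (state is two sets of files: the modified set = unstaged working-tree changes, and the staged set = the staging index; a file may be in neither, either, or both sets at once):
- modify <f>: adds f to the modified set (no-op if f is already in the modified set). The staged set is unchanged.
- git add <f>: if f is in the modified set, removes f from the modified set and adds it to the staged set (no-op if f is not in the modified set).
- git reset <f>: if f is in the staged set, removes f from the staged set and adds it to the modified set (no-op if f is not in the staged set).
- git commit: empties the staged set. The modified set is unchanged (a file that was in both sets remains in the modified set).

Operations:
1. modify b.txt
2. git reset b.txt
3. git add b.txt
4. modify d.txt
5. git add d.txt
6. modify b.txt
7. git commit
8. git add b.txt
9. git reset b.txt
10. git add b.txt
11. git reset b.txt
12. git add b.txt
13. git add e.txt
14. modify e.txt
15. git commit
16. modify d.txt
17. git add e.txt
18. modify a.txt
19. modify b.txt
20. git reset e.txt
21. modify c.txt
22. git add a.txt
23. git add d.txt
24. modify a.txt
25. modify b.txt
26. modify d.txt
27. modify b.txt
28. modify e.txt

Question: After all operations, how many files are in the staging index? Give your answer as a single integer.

Answer: 2

Derivation:
After op 1 (modify b.txt): modified={b.txt} staged={none}
After op 2 (git reset b.txt): modified={b.txt} staged={none}
After op 3 (git add b.txt): modified={none} staged={b.txt}
After op 4 (modify d.txt): modified={d.txt} staged={b.txt}
After op 5 (git add d.txt): modified={none} staged={b.txt, d.txt}
After op 6 (modify b.txt): modified={b.txt} staged={b.txt, d.txt}
After op 7 (git commit): modified={b.txt} staged={none}
After op 8 (git add b.txt): modified={none} staged={b.txt}
After op 9 (git reset b.txt): modified={b.txt} staged={none}
After op 10 (git add b.txt): modified={none} staged={b.txt}
After op 11 (git reset b.txt): modified={b.txt} staged={none}
After op 12 (git add b.txt): modified={none} staged={b.txt}
After op 13 (git add e.txt): modified={none} staged={b.txt}
After op 14 (modify e.txt): modified={e.txt} staged={b.txt}
After op 15 (git commit): modified={e.txt} staged={none}
After op 16 (modify d.txt): modified={d.txt, e.txt} staged={none}
After op 17 (git add e.txt): modified={d.txt} staged={e.txt}
After op 18 (modify a.txt): modified={a.txt, d.txt} staged={e.txt}
After op 19 (modify b.txt): modified={a.txt, b.txt, d.txt} staged={e.txt}
After op 20 (git reset e.txt): modified={a.txt, b.txt, d.txt, e.txt} staged={none}
After op 21 (modify c.txt): modified={a.txt, b.txt, c.txt, d.txt, e.txt} staged={none}
After op 22 (git add a.txt): modified={b.txt, c.txt, d.txt, e.txt} staged={a.txt}
After op 23 (git add d.txt): modified={b.txt, c.txt, e.txt} staged={a.txt, d.txt}
After op 24 (modify a.txt): modified={a.txt, b.txt, c.txt, e.txt} staged={a.txt, d.txt}
After op 25 (modify b.txt): modified={a.txt, b.txt, c.txt, e.txt} staged={a.txt, d.txt}
After op 26 (modify d.txt): modified={a.txt, b.txt, c.txt, d.txt, e.txt} staged={a.txt, d.txt}
After op 27 (modify b.txt): modified={a.txt, b.txt, c.txt, d.txt, e.txt} staged={a.txt, d.txt}
After op 28 (modify e.txt): modified={a.txt, b.txt, c.txt, d.txt, e.txt} staged={a.txt, d.txt}
Final staged set: {a.txt, d.txt} -> count=2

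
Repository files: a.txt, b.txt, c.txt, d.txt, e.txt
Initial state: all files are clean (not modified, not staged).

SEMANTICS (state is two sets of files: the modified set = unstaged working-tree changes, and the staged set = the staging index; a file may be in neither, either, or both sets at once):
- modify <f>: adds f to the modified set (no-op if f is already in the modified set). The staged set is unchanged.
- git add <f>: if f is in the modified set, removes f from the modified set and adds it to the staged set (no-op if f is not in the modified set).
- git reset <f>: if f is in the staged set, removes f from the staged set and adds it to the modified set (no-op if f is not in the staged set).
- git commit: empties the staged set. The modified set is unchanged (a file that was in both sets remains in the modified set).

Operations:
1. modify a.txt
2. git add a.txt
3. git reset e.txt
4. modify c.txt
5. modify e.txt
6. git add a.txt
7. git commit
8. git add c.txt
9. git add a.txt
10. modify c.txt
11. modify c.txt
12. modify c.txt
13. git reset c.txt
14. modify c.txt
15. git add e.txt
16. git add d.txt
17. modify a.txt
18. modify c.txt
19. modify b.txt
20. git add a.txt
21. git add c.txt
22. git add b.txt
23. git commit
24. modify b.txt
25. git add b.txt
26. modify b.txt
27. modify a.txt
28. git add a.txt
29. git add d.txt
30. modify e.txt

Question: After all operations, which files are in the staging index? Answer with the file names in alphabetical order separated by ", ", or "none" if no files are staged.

After op 1 (modify a.txt): modified={a.txt} staged={none}
After op 2 (git add a.txt): modified={none} staged={a.txt}
After op 3 (git reset e.txt): modified={none} staged={a.txt}
After op 4 (modify c.txt): modified={c.txt} staged={a.txt}
After op 5 (modify e.txt): modified={c.txt, e.txt} staged={a.txt}
After op 6 (git add a.txt): modified={c.txt, e.txt} staged={a.txt}
After op 7 (git commit): modified={c.txt, e.txt} staged={none}
After op 8 (git add c.txt): modified={e.txt} staged={c.txt}
After op 9 (git add a.txt): modified={e.txt} staged={c.txt}
After op 10 (modify c.txt): modified={c.txt, e.txt} staged={c.txt}
After op 11 (modify c.txt): modified={c.txt, e.txt} staged={c.txt}
After op 12 (modify c.txt): modified={c.txt, e.txt} staged={c.txt}
After op 13 (git reset c.txt): modified={c.txt, e.txt} staged={none}
After op 14 (modify c.txt): modified={c.txt, e.txt} staged={none}
After op 15 (git add e.txt): modified={c.txt} staged={e.txt}
After op 16 (git add d.txt): modified={c.txt} staged={e.txt}
After op 17 (modify a.txt): modified={a.txt, c.txt} staged={e.txt}
After op 18 (modify c.txt): modified={a.txt, c.txt} staged={e.txt}
After op 19 (modify b.txt): modified={a.txt, b.txt, c.txt} staged={e.txt}
After op 20 (git add a.txt): modified={b.txt, c.txt} staged={a.txt, e.txt}
After op 21 (git add c.txt): modified={b.txt} staged={a.txt, c.txt, e.txt}
After op 22 (git add b.txt): modified={none} staged={a.txt, b.txt, c.txt, e.txt}
After op 23 (git commit): modified={none} staged={none}
After op 24 (modify b.txt): modified={b.txt} staged={none}
After op 25 (git add b.txt): modified={none} staged={b.txt}
After op 26 (modify b.txt): modified={b.txt} staged={b.txt}
After op 27 (modify a.txt): modified={a.txt, b.txt} staged={b.txt}
After op 28 (git add a.txt): modified={b.txt} staged={a.txt, b.txt}
After op 29 (git add d.txt): modified={b.txt} staged={a.txt, b.txt}
After op 30 (modify e.txt): modified={b.txt, e.txt} staged={a.txt, b.txt}

Answer: a.txt, b.txt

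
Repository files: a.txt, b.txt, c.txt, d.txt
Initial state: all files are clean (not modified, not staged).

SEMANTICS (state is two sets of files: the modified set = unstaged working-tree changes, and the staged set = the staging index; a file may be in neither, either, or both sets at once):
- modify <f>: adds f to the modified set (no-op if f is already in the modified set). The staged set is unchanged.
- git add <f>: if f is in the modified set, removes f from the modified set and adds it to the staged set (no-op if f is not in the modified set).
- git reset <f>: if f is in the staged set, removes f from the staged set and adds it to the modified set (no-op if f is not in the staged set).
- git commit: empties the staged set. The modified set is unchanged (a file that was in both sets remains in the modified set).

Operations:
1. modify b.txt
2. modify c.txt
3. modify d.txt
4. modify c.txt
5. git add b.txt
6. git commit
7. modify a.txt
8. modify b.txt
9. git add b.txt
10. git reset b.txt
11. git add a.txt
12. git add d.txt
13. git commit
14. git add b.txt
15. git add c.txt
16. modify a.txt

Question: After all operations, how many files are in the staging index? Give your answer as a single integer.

Answer: 2

Derivation:
After op 1 (modify b.txt): modified={b.txt} staged={none}
After op 2 (modify c.txt): modified={b.txt, c.txt} staged={none}
After op 3 (modify d.txt): modified={b.txt, c.txt, d.txt} staged={none}
After op 4 (modify c.txt): modified={b.txt, c.txt, d.txt} staged={none}
After op 5 (git add b.txt): modified={c.txt, d.txt} staged={b.txt}
After op 6 (git commit): modified={c.txt, d.txt} staged={none}
After op 7 (modify a.txt): modified={a.txt, c.txt, d.txt} staged={none}
After op 8 (modify b.txt): modified={a.txt, b.txt, c.txt, d.txt} staged={none}
After op 9 (git add b.txt): modified={a.txt, c.txt, d.txt} staged={b.txt}
After op 10 (git reset b.txt): modified={a.txt, b.txt, c.txt, d.txt} staged={none}
After op 11 (git add a.txt): modified={b.txt, c.txt, d.txt} staged={a.txt}
After op 12 (git add d.txt): modified={b.txt, c.txt} staged={a.txt, d.txt}
After op 13 (git commit): modified={b.txt, c.txt} staged={none}
After op 14 (git add b.txt): modified={c.txt} staged={b.txt}
After op 15 (git add c.txt): modified={none} staged={b.txt, c.txt}
After op 16 (modify a.txt): modified={a.txt} staged={b.txt, c.txt}
Final staged set: {b.txt, c.txt} -> count=2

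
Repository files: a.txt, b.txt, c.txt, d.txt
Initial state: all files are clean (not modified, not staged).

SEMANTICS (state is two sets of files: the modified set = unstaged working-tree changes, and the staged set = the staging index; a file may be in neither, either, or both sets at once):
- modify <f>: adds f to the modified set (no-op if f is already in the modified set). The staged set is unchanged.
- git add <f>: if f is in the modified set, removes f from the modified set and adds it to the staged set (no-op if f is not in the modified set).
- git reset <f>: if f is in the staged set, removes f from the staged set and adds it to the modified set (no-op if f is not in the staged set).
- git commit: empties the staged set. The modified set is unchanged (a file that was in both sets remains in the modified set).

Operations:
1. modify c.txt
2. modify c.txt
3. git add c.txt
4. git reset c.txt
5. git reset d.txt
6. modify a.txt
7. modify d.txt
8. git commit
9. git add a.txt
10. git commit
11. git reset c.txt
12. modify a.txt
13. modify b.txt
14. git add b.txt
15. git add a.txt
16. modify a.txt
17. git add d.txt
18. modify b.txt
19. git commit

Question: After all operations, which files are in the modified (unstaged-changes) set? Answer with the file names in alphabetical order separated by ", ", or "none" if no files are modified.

After op 1 (modify c.txt): modified={c.txt} staged={none}
After op 2 (modify c.txt): modified={c.txt} staged={none}
After op 3 (git add c.txt): modified={none} staged={c.txt}
After op 4 (git reset c.txt): modified={c.txt} staged={none}
After op 5 (git reset d.txt): modified={c.txt} staged={none}
After op 6 (modify a.txt): modified={a.txt, c.txt} staged={none}
After op 7 (modify d.txt): modified={a.txt, c.txt, d.txt} staged={none}
After op 8 (git commit): modified={a.txt, c.txt, d.txt} staged={none}
After op 9 (git add a.txt): modified={c.txt, d.txt} staged={a.txt}
After op 10 (git commit): modified={c.txt, d.txt} staged={none}
After op 11 (git reset c.txt): modified={c.txt, d.txt} staged={none}
After op 12 (modify a.txt): modified={a.txt, c.txt, d.txt} staged={none}
After op 13 (modify b.txt): modified={a.txt, b.txt, c.txt, d.txt} staged={none}
After op 14 (git add b.txt): modified={a.txt, c.txt, d.txt} staged={b.txt}
After op 15 (git add a.txt): modified={c.txt, d.txt} staged={a.txt, b.txt}
After op 16 (modify a.txt): modified={a.txt, c.txt, d.txt} staged={a.txt, b.txt}
After op 17 (git add d.txt): modified={a.txt, c.txt} staged={a.txt, b.txt, d.txt}
After op 18 (modify b.txt): modified={a.txt, b.txt, c.txt} staged={a.txt, b.txt, d.txt}
After op 19 (git commit): modified={a.txt, b.txt, c.txt} staged={none}

Answer: a.txt, b.txt, c.txt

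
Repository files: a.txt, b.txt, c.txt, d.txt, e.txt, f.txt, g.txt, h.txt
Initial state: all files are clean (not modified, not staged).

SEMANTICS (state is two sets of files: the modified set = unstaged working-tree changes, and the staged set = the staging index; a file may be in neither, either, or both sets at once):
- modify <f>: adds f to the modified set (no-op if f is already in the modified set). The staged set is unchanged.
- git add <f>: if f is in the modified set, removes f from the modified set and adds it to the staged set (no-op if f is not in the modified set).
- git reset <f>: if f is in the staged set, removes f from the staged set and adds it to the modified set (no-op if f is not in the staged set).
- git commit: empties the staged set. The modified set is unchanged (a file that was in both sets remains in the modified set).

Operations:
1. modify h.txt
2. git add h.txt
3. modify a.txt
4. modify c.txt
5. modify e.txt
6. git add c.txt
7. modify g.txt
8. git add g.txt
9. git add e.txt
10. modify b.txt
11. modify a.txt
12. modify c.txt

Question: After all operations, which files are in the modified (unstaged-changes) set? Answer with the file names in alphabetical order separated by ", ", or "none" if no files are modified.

Answer: a.txt, b.txt, c.txt

Derivation:
After op 1 (modify h.txt): modified={h.txt} staged={none}
After op 2 (git add h.txt): modified={none} staged={h.txt}
After op 3 (modify a.txt): modified={a.txt} staged={h.txt}
After op 4 (modify c.txt): modified={a.txt, c.txt} staged={h.txt}
After op 5 (modify e.txt): modified={a.txt, c.txt, e.txt} staged={h.txt}
After op 6 (git add c.txt): modified={a.txt, e.txt} staged={c.txt, h.txt}
After op 7 (modify g.txt): modified={a.txt, e.txt, g.txt} staged={c.txt, h.txt}
After op 8 (git add g.txt): modified={a.txt, e.txt} staged={c.txt, g.txt, h.txt}
After op 9 (git add e.txt): modified={a.txt} staged={c.txt, e.txt, g.txt, h.txt}
After op 10 (modify b.txt): modified={a.txt, b.txt} staged={c.txt, e.txt, g.txt, h.txt}
After op 11 (modify a.txt): modified={a.txt, b.txt} staged={c.txt, e.txt, g.txt, h.txt}
After op 12 (modify c.txt): modified={a.txt, b.txt, c.txt} staged={c.txt, e.txt, g.txt, h.txt}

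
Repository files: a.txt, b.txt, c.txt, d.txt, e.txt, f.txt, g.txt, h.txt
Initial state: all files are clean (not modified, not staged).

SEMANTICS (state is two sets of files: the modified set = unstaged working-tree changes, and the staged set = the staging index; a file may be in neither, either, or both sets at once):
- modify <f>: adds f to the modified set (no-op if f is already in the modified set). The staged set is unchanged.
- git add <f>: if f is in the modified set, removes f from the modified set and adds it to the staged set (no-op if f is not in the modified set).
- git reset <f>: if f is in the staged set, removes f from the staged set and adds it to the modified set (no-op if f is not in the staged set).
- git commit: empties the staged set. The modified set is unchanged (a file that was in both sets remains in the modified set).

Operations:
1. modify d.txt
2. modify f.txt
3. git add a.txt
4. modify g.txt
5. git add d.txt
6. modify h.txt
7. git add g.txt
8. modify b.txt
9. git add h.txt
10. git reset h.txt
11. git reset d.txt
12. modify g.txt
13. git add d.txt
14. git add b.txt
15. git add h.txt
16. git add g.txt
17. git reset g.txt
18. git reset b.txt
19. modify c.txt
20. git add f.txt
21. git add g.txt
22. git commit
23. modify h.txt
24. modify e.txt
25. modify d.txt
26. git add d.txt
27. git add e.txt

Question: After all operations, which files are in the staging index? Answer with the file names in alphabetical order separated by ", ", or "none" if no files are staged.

Answer: d.txt, e.txt

Derivation:
After op 1 (modify d.txt): modified={d.txt} staged={none}
After op 2 (modify f.txt): modified={d.txt, f.txt} staged={none}
After op 3 (git add a.txt): modified={d.txt, f.txt} staged={none}
After op 4 (modify g.txt): modified={d.txt, f.txt, g.txt} staged={none}
After op 5 (git add d.txt): modified={f.txt, g.txt} staged={d.txt}
After op 6 (modify h.txt): modified={f.txt, g.txt, h.txt} staged={d.txt}
After op 7 (git add g.txt): modified={f.txt, h.txt} staged={d.txt, g.txt}
After op 8 (modify b.txt): modified={b.txt, f.txt, h.txt} staged={d.txt, g.txt}
After op 9 (git add h.txt): modified={b.txt, f.txt} staged={d.txt, g.txt, h.txt}
After op 10 (git reset h.txt): modified={b.txt, f.txt, h.txt} staged={d.txt, g.txt}
After op 11 (git reset d.txt): modified={b.txt, d.txt, f.txt, h.txt} staged={g.txt}
After op 12 (modify g.txt): modified={b.txt, d.txt, f.txt, g.txt, h.txt} staged={g.txt}
After op 13 (git add d.txt): modified={b.txt, f.txt, g.txt, h.txt} staged={d.txt, g.txt}
After op 14 (git add b.txt): modified={f.txt, g.txt, h.txt} staged={b.txt, d.txt, g.txt}
After op 15 (git add h.txt): modified={f.txt, g.txt} staged={b.txt, d.txt, g.txt, h.txt}
After op 16 (git add g.txt): modified={f.txt} staged={b.txt, d.txt, g.txt, h.txt}
After op 17 (git reset g.txt): modified={f.txt, g.txt} staged={b.txt, d.txt, h.txt}
After op 18 (git reset b.txt): modified={b.txt, f.txt, g.txt} staged={d.txt, h.txt}
After op 19 (modify c.txt): modified={b.txt, c.txt, f.txt, g.txt} staged={d.txt, h.txt}
After op 20 (git add f.txt): modified={b.txt, c.txt, g.txt} staged={d.txt, f.txt, h.txt}
After op 21 (git add g.txt): modified={b.txt, c.txt} staged={d.txt, f.txt, g.txt, h.txt}
After op 22 (git commit): modified={b.txt, c.txt} staged={none}
After op 23 (modify h.txt): modified={b.txt, c.txt, h.txt} staged={none}
After op 24 (modify e.txt): modified={b.txt, c.txt, e.txt, h.txt} staged={none}
After op 25 (modify d.txt): modified={b.txt, c.txt, d.txt, e.txt, h.txt} staged={none}
After op 26 (git add d.txt): modified={b.txt, c.txt, e.txt, h.txt} staged={d.txt}
After op 27 (git add e.txt): modified={b.txt, c.txt, h.txt} staged={d.txt, e.txt}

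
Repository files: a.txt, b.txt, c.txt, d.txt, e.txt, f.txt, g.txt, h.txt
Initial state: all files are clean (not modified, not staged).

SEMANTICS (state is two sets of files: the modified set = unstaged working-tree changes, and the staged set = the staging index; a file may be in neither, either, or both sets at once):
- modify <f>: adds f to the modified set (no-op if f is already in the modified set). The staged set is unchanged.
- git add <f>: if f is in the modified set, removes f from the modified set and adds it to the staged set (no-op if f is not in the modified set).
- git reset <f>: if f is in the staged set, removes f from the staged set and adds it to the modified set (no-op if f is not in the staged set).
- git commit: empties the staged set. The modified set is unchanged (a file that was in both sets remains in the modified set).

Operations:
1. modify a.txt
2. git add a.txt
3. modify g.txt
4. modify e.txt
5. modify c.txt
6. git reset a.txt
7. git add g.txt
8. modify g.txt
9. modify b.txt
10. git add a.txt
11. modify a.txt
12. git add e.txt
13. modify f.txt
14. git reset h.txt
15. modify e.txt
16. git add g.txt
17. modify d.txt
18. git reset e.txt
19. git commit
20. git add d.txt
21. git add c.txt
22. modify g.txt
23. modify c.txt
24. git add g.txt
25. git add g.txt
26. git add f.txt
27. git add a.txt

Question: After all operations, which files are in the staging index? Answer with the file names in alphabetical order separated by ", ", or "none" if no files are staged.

After op 1 (modify a.txt): modified={a.txt} staged={none}
After op 2 (git add a.txt): modified={none} staged={a.txt}
After op 3 (modify g.txt): modified={g.txt} staged={a.txt}
After op 4 (modify e.txt): modified={e.txt, g.txt} staged={a.txt}
After op 5 (modify c.txt): modified={c.txt, e.txt, g.txt} staged={a.txt}
After op 6 (git reset a.txt): modified={a.txt, c.txt, e.txt, g.txt} staged={none}
After op 7 (git add g.txt): modified={a.txt, c.txt, e.txt} staged={g.txt}
After op 8 (modify g.txt): modified={a.txt, c.txt, e.txt, g.txt} staged={g.txt}
After op 9 (modify b.txt): modified={a.txt, b.txt, c.txt, e.txt, g.txt} staged={g.txt}
After op 10 (git add a.txt): modified={b.txt, c.txt, e.txt, g.txt} staged={a.txt, g.txt}
After op 11 (modify a.txt): modified={a.txt, b.txt, c.txt, e.txt, g.txt} staged={a.txt, g.txt}
After op 12 (git add e.txt): modified={a.txt, b.txt, c.txt, g.txt} staged={a.txt, e.txt, g.txt}
After op 13 (modify f.txt): modified={a.txt, b.txt, c.txt, f.txt, g.txt} staged={a.txt, e.txt, g.txt}
After op 14 (git reset h.txt): modified={a.txt, b.txt, c.txt, f.txt, g.txt} staged={a.txt, e.txt, g.txt}
After op 15 (modify e.txt): modified={a.txt, b.txt, c.txt, e.txt, f.txt, g.txt} staged={a.txt, e.txt, g.txt}
After op 16 (git add g.txt): modified={a.txt, b.txt, c.txt, e.txt, f.txt} staged={a.txt, e.txt, g.txt}
After op 17 (modify d.txt): modified={a.txt, b.txt, c.txt, d.txt, e.txt, f.txt} staged={a.txt, e.txt, g.txt}
After op 18 (git reset e.txt): modified={a.txt, b.txt, c.txt, d.txt, e.txt, f.txt} staged={a.txt, g.txt}
After op 19 (git commit): modified={a.txt, b.txt, c.txt, d.txt, e.txt, f.txt} staged={none}
After op 20 (git add d.txt): modified={a.txt, b.txt, c.txt, e.txt, f.txt} staged={d.txt}
After op 21 (git add c.txt): modified={a.txt, b.txt, e.txt, f.txt} staged={c.txt, d.txt}
After op 22 (modify g.txt): modified={a.txt, b.txt, e.txt, f.txt, g.txt} staged={c.txt, d.txt}
After op 23 (modify c.txt): modified={a.txt, b.txt, c.txt, e.txt, f.txt, g.txt} staged={c.txt, d.txt}
After op 24 (git add g.txt): modified={a.txt, b.txt, c.txt, e.txt, f.txt} staged={c.txt, d.txt, g.txt}
After op 25 (git add g.txt): modified={a.txt, b.txt, c.txt, e.txt, f.txt} staged={c.txt, d.txt, g.txt}
After op 26 (git add f.txt): modified={a.txt, b.txt, c.txt, e.txt} staged={c.txt, d.txt, f.txt, g.txt}
After op 27 (git add a.txt): modified={b.txt, c.txt, e.txt} staged={a.txt, c.txt, d.txt, f.txt, g.txt}

Answer: a.txt, c.txt, d.txt, f.txt, g.txt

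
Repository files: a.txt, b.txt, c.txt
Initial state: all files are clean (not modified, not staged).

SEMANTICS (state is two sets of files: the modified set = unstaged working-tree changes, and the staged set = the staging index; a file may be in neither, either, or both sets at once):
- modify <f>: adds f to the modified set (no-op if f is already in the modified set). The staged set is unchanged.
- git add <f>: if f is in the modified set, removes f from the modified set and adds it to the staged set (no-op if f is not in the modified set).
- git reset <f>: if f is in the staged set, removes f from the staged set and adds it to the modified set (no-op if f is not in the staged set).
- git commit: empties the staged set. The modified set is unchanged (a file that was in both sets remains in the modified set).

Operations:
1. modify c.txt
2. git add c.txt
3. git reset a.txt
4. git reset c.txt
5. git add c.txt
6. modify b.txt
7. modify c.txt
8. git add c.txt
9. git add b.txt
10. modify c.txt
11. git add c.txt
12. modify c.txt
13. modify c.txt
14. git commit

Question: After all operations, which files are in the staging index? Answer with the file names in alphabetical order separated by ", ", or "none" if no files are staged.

Answer: none

Derivation:
After op 1 (modify c.txt): modified={c.txt} staged={none}
After op 2 (git add c.txt): modified={none} staged={c.txt}
After op 3 (git reset a.txt): modified={none} staged={c.txt}
After op 4 (git reset c.txt): modified={c.txt} staged={none}
After op 5 (git add c.txt): modified={none} staged={c.txt}
After op 6 (modify b.txt): modified={b.txt} staged={c.txt}
After op 7 (modify c.txt): modified={b.txt, c.txt} staged={c.txt}
After op 8 (git add c.txt): modified={b.txt} staged={c.txt}
After op 9 (git add b.txt): modified={none} staged={b.txt, c.txt}
After op 10 (modify c.txt): modified={c.txt} staged={b.txt, c.txt}
After op 11 (git add c.txt): modified={none} staged={b.txt, c.txt}
After op 12 (modify c.txt): modified={c.txt} staged={b.txt, c.txt}
After op 13 (modify c.txt): modified={c.txt} staged={b.txt, c.txt}
After op 14 (git commit): modified={c.txt} staged={none}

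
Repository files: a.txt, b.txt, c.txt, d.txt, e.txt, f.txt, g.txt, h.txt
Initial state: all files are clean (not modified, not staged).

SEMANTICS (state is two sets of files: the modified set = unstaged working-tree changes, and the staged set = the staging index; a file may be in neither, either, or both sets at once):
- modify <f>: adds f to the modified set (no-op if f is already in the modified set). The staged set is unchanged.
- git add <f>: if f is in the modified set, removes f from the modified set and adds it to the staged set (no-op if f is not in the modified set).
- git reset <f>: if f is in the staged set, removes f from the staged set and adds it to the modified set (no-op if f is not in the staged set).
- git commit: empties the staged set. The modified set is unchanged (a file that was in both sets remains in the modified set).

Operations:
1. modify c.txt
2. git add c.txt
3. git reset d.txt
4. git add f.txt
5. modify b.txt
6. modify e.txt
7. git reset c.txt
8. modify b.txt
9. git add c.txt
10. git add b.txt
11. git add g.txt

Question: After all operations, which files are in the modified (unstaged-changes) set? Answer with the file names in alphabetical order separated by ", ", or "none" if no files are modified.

After op 1 (modify c.txt): modified={c.txt} staged={none}
After op 2 (git add c.txt): modified={none} staged={c.txt}
After op 3 (git reset d.txt): modified={none} staged={c.txt}
After op 4 (git add f.txt): modified={none} staged={c.txt}
After op 5 (modify b.txt): modified={b.txt} staged={c.txt}
After op 6 (modify e.txt): modified={b.txt, e.txt} staged={c.txt}
After op 7 (git reset c.txt): modified={b.txt, c.txt, e.txt} staged={none}
After op 8 (modify b.txt): modified={b.txt, c.txt, e.txt} staged={none}
After op 9 (git add c.txt): modified={b.txt, e.txt} staged={c.txt}
After op 10 (git add b.txt): modified={e.txt} staged={b.txt, c.txt}
After op 11 (git add g.txt): modified={e.txt} staged={b.txt, c.txt}

Answer: e.txt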